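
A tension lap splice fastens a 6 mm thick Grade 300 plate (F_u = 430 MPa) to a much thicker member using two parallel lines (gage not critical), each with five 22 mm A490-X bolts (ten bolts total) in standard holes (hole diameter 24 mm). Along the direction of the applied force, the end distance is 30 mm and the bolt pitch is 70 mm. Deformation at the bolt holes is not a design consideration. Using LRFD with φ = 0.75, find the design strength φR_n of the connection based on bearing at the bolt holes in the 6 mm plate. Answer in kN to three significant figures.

Per bolt r_n = 1.5 l_c t F_u ≤ 3.0 d t F_u; upper limit = 3.0 × 22 × 6 × 430 / 1000 = 170.3 kN.
Edge bolt: l_c = 30 − 24/2 = 18 mm → 1.5 × 18 × 6 × 430 / 1000 = 69.66 → r_n = 69.66 kN.
Interior bolts: l_c = 70 − 24 = 46 mm → 1.5 × 46 × 6 × 430 / 1000 = 178 → r_n = 170.3 kN.
R_n = 2 × 69.66 + 8 × 170.3 = 1502 kN.
Design strength φR_n = 0.75 × 1502 = 1130 kN.

1130 kN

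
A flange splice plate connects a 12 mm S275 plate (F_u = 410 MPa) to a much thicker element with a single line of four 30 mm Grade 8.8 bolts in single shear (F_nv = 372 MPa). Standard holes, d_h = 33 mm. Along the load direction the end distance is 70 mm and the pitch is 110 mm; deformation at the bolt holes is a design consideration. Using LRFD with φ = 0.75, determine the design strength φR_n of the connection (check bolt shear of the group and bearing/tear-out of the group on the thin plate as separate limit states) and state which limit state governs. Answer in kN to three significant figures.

789 kN (bolt shear governs)

Bolt shear: A_b = π·30²/4 = 706.9 mm²; R_n = 372 × 706.9 × 4 × 1 / 1000 = 1052 kN → 0.75 × 1052 = 789 kN.
Bearing (1.2 l_c t F_u ≤ 2.4 d t F_u): upper limit = 2.4·30·12·410 / 1000 = 354.2 kN.
  Edge l_c = 70 − 33/2 = 53.5 → r_n = 315.9 kN; interior l_c = 110 − 33 = 77 → r_n = 354.2 kN.
  R_n,bearing = 1·315.9 + 3·354.2 = 1379 kN → 0.75 × 1379 = 1030 kN.
Bolt shear governs: 789 kN.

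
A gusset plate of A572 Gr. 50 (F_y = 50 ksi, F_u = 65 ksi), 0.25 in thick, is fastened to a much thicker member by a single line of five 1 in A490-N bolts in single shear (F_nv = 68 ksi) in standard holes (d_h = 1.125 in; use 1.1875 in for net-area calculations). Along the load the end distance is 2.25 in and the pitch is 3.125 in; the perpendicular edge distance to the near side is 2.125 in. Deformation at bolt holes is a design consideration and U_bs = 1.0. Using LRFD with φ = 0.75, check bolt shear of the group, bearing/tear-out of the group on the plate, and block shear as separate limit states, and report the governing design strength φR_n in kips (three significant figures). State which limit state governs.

87.4 kips (block shear governs)

Bolt shear: A_b = π·1²/4 = 0.7854 in²; R_n = 68 × 0.7854 × 5 × 1 = 267 kips → 0.75 × 267 = 200 kips.
Bearing: edge l_c = 1.688, r_n = 32.91 kips; interior l_c = 2, r_n = 39 kips; R_n = 32.91 + 4·39 = 188.9 kips → 142 kips.
Block shear: A_gv = 3.688, A_nv = 2.352, A_nt = 0.3828 in²; R_n = min(0.6F_uA_nv, 0.6F_yA_gv) + U_bs·F_u·A_nt = 116.6 kips → 87.4 kips.
Block shear governs: 87.4 kips.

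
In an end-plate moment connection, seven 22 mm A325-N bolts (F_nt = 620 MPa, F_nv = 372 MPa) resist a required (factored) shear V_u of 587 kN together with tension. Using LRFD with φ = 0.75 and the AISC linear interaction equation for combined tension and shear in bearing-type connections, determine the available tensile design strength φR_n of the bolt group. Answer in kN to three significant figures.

630 kN

A_b = π·22²/4 = 380.1 mm²; f_rv = 587 × 1000 / (7 × 380.1) = 220.6 MPa.
F'_nt = 1.3 F_nt − (F_nt / φF_nv) f_rv = 1.3·620 − (620/(0.75·372))·220.6 = 315.8 MPa, capped at F_nt → F'_nt = 315.8 MPa.
R_n = F'_nt · A_b · n = 315.8 × 380.1 × 7 / 1000 = 840.3 kN.
Design strength φR_n = 0.75 × 840.3 = 630 kN.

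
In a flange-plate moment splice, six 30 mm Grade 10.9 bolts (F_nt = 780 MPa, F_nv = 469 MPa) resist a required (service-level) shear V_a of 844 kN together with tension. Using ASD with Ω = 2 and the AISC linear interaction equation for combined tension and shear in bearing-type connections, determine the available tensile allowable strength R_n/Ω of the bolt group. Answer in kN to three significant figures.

A_b = π·30²/4 = 706.9 mm²; f_rv = 844 × 1000 / (6 × 706.9) = 199 MPa.
F'_nt = 1.3 F_nt − (Ω F_nt / F_nv) f_rv = 1.3·780 − (2·780/469)·199 = 352.1 MPa, capped at F_nt → F'_nt = 352.1 MPa.
R_n = F'_nt · A_b · n = 352.1 × 706.9 × 6 / 1000 = 1493 kN.
Allowable strength R_n/Ω = 1493 / 2 = 747 kN.

747 kN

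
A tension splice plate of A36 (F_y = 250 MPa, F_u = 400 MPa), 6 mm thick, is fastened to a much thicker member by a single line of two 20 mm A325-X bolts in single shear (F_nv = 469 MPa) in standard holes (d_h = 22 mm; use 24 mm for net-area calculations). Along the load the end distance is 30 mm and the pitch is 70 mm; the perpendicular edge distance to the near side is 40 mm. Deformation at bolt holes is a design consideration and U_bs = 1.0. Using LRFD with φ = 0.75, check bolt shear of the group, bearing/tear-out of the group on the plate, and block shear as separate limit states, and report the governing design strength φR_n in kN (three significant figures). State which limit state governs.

Bolt shear: A_b = π·20²/4 = 314.2 mm²; R_n = 469 × 314.2 × 2 × 1 / 1000 = 294.7 kN → 0.75 × 294.7 = 221 kN.
Bearing: edge l_c = 19, r_n = 54.72 kN; interior l_c = 48, r_n = 115.2 kN; R_n = 54.72 + 1·115.2 = 169.9 kN → 127 kN.
Block shear: A_gv = 600, A_nv = 384, A_nt = 168 mm²; R_n = min(0.6F_uA_nv, 0.6F_yA_gv) + U_bs·F_u·A_nt = 157.2 kN → 118 kN.
Block shear governs: 118 kN.

118 kN (block shear governs)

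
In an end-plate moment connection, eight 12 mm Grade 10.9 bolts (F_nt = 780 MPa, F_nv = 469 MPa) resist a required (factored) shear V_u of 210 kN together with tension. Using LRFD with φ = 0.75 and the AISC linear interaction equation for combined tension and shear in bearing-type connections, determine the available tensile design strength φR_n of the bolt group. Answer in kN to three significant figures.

339 kN

A_b = π·12²/4 = 113.1 mm²; f_rv = 210 × 1000 / (8 × 113.1) = 232.1 MPa.
F'_nt = 1.3 F_nt − (F_nt / φF_nv) f_rv = 1.3·780 − (780/(0.75·469))·232.1 = 499.3 MPa, capped at F_nt → F'_nt = 499.3 MPa.
R_n = F'_nt · A_b · n = 499.3 × 113.1 × 8 / 1000 = 451.8 kN.
Design strength φR_n = 0.75 × 451.8 = 339 kN.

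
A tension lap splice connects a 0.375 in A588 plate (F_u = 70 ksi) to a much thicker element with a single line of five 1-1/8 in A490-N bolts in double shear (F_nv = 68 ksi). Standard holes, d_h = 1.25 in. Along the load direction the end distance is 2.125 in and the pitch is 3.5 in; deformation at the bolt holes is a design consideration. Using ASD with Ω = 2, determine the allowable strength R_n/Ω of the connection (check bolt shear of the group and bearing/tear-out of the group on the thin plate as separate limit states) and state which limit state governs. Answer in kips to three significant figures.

165 kips (bearing governs)

Bolt shear: A_b = π·1.125²/4 = 0.994 in²; R_n = 68 × 0.994 × 5 × 2 = 675.9 kips → 675.9 / 2 = 338 kips.
Bearing (1.2 l_c t F_u ≤ 2.4 d t F_u): upper limit = 2.4·1.125·0.375·70 = 70.88 kips.
  Edge l_c = 2.125 − 1.25/2 = 1.5 → r_n = 47.25 kips; interior l_c = 3.5 − 1.25 = 2.25 → r_n = 70.88 kips.
  R_n,bearing = 1·47.25 + 4·70.88 = 330.8 kips → 330.8 / 2 = 165 kips.
Bearing governs: 165 kips.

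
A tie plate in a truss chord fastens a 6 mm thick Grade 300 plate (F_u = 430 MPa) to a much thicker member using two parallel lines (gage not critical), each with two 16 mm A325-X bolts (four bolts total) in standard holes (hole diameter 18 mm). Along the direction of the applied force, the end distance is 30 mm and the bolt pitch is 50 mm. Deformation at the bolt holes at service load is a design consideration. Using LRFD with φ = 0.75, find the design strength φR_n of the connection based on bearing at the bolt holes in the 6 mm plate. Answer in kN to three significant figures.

Per bolt r_n = 1.2 l_c t F_u ≤ 2.4 d t F_u; upper limit = 2.4 × 16 × 6 × 430 / 1000 = 99.07 kN.
Edge bolt: l_c = 30 − 18/2 = 21 mm → 1.2 × 21 × 6 × 430 / 1000 = 65.02 → r_n = 65.02 kN.
Interior bolts: l_c = 50 − 18 = 32 mm → 1.2 × 32 × 6 × 430 / 1000 = 99.07 → r_n = 99.07 kN.
R_n = 2 × 65.02 + 2 × 99.07 = 328.2 kN.
Design strength φR_n = 0.75 × 328.2 = 246 kN.

246 kN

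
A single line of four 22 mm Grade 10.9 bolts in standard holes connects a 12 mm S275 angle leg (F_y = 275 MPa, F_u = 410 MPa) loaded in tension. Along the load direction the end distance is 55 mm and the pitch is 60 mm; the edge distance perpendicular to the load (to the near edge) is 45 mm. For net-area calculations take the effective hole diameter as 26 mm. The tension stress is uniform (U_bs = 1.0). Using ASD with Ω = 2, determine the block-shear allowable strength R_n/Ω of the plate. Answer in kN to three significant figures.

291 kN

Shear plane L_v = 55 + 3·60 = 235 mm; A_gv = 235 × 12 = 2820 mm².
A_nv = (235 − 3.5·26) × 12 = 1728 mm².
A_nt = (45 − 0.5·26) × 12 = 384 mm².
0.6 F_u A_nv = 425.1 kN; 0.6 F_y A_gv = 465.3 kN → shear rupture governs the shear term.
R_n = 425.1 + 1.0 × 410 × 384 / 1000 = 582.5 kN.
Allowable strength R_n/Ω = 582.5 / 2 = 291 kN.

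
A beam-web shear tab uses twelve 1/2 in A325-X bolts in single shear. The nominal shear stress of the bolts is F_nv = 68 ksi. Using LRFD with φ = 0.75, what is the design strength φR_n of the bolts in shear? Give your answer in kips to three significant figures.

A_b = π × 0.5² / 4 = 0.1963 in².
R_n = F_nv · A_b · n · n_s = 68 × 0.1963 × 12 × 1 = 160.2 kips.
Design strength φR_n = 0.75 × 160.2 = 120 kips.

120 kips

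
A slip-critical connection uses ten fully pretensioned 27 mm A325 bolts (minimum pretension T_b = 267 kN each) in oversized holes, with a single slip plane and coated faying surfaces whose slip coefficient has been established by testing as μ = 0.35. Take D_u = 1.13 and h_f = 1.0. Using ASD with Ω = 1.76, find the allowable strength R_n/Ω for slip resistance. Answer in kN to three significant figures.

600 kN

R_n = μ · D_u · h_f · T_b · n_s · n_b = 0.35 × 1.13 × 1.0 × 267 × 1 × 10 = 1056 kN.
Allowable strength R_n/Ω = 1056 / 1.76 = 600 kN.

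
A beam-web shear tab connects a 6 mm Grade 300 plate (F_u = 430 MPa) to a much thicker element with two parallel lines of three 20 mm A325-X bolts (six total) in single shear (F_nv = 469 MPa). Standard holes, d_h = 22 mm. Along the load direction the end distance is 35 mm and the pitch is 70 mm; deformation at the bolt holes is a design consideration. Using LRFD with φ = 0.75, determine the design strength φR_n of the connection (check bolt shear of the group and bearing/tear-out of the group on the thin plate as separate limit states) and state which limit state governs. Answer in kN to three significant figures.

Bolt shear: A_b = π·20²/4 = 314.2 mm²; R_n = 469 × 314.2 × 6 × 1 / 1000 = 884 kN → 0.75 × 884 = 663 kN.
Bearing (1.2 l_c t F_u ≤ 2.4 d t F_u): upper limit = 2.4·20·6·430 / 1000 = 123.8 kN.
  Edge l_c = 35 − 22/2 = 24 → r_n = 74.3 kN; interior l_c = 70 − 22 = 48 → r_n = 123.8 kN.
  R_n,bearing = 2·74.3 + 4·123.8 = 644 kN → 0.75 × 644 = 483 kN.
Bearing governs: 483 kN.

483 kN (bearing governs)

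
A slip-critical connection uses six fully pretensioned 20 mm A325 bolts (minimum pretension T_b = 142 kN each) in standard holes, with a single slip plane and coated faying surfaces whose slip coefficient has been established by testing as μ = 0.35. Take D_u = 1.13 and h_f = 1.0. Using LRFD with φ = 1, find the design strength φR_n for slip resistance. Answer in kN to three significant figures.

337 kN

R_n = μ · D_u · h_f · T_b · n_s · n_b = 0.35 × 1.13 × 1.0 × 142 × 1 × 6 = 337 kN.
Design strength φR_n = 1 × 337 = 337 kN.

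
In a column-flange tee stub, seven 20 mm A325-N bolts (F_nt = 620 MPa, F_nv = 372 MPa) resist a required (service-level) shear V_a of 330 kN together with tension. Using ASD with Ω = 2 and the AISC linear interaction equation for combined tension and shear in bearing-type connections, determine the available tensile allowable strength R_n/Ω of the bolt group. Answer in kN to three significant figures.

A_b = π·20²/4 = 314.2 mm²; f_rv = 330 × 1000 / (7 × 314.2) = 150.1 MPa.
F'_nt = 1.3 F_nt − (Ω F_nt / F_nv) f_rv = 1.3·620 − (2·620/372)·150.1 = 305.8 MPa, capped at F_nt → F'_nt = 305.8 MPa.
R_n = F'_nt · A_b · n = 305.8 × 314.2 × 7 / 1000 = 672.5 kN.
Allowable strength R_n/Ω = 672.5 / 2 = 336 kN.

336 kN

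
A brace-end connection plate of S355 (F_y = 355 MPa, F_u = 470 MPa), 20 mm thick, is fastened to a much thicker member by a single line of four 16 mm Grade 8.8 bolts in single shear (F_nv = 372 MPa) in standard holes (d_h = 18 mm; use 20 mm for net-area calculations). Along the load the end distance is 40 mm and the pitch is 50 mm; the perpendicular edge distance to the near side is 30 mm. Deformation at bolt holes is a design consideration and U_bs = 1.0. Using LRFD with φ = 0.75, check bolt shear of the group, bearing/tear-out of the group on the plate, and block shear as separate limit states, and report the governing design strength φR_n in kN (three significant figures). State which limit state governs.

Bolt shear: A_b = π·16²/4 = 201.1 mm²; R_n = 372 × 201.1 × 4 × 1 / 1000 = 299.2 kN → 0.75 × 299.2 = 224 kN.
Bearing: edge l_c = 31, r_n = 349.7 kN; interior l_c = 32, r_n = 361 kN; R_n = 349.7 + 3·361 = 1433 kN → 1070 kN.
Block shear: A_gv = 3800, A_nv = 2400, A_nt = 400 mm²; R_n = min(0.6F_uA_nv, 0.6F_yA_gv) + U_bs·F_u·A_nt = 864.8 kN → 649 kN.
Bolt shear governs: 224 kN.

224 kN (bolt shear governs)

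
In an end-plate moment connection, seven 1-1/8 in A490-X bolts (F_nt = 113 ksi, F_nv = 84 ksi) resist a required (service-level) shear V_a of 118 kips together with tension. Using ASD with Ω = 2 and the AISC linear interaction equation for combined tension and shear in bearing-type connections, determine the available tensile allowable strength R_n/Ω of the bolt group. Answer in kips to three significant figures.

A_b = π·1.125²/4 = 0.994 in²; f_rv = 118 / (7 × 0.994) = 16.96 ksi.
F'_nt = 1.3 F_nt − (Ω F_nt / F_nv) f_rv = 1.3·113 − (2·113/84)·16.96 = 101.3 ksi, capped at F_nt → F'_nt = 101.3 ksi.
R_n = F'_nt · A_b · n = 101.3 × 0.994 × 7 = 704.7 kips.
Allowable strength R_n/Ω = 704.7 / 2 = 352 kips.

352 kips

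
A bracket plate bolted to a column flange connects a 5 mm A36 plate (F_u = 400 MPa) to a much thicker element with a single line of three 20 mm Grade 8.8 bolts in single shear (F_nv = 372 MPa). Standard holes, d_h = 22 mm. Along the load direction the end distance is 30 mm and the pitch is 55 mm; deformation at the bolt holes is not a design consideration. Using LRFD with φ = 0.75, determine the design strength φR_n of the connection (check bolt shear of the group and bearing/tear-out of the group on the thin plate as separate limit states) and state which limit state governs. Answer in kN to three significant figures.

191 kN (bearing governs)

Bolt shear: A_b = π·20²/4 = 314.2 mm²; R_n = 372 × 314.2 × 3 × 1 / 1000 = 350.6 kN → 0.75 × 350.6 = 263 kN.
Bearing (1.5 l_c t F_u ≤ 3.0 d t F_u): upper limit = 3.0·20·5·400 / 1000 = 120 kN.
  Edge l_c = 30 − 22/2 = 19 → r_n = 57 kN; interior l_c = 55 − 22 = 33 → r_n = 99 kN.
  R_n,bearing = 1·57 + 2·99 = 255 kN → 0.75 × 255 = 191 kN.
Bearing governs: 191 kN.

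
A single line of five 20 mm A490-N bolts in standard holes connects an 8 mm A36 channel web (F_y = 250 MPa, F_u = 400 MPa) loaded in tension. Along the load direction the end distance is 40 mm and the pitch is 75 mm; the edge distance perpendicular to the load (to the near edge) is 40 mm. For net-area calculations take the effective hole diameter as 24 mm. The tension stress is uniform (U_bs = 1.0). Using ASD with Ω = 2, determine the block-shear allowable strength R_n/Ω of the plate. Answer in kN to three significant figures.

249 kN

Shear plane L_v = 40 + 4·75 = 340 mm; A_gv = 340 × 8 = 2720 mm².
A_nv = (340 − 4.5·24) × 8 = 1856 mm².
A_nt = (40 − 0.5·24) × 8 = 224 mm².
0.6 F_u A_nv = 445.4 kN; 0.6 F_y A_gv = 408 kN → shear yielding governs the shear term.
R_n = 408 + 1.0 × 400 × 224 / 1000 = 497.6 kN.
Allowable strength R_n/Ω = 497.6 / 2 = 249 kN.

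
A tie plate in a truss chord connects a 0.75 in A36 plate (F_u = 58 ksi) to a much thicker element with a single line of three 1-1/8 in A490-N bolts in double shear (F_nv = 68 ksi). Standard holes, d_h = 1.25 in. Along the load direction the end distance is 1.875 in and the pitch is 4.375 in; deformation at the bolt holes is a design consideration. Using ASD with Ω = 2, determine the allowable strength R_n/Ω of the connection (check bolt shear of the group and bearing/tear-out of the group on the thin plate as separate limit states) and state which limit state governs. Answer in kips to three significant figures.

150 kips (bearing governs)

Bolt shear: A_b = π·1.125²/4 = 0.994 in²; R_n = 68 × 0.994 × 3 × 2 = 405.6 kips → 405.6 / 2 = 203 kips.
Bearing (1.2 l_c t F_u ≤ 2.4 d t F_u): upper limit = 2.4·1.125·0.75·58 = 117.4 kips.
  Edge l_c = 1.875 − 1.25/2 = 1.25 → r_n = 65.25 kips; interior l_c = 4.375 − 1.25 = 3.125 → r_n = 117.4 kips.
  R_n,bearing = 1·65.25 + 2·117.4 = 300.1 kips → 300.1 / 2 = 150 kips.
Bearing governs: 150 kips.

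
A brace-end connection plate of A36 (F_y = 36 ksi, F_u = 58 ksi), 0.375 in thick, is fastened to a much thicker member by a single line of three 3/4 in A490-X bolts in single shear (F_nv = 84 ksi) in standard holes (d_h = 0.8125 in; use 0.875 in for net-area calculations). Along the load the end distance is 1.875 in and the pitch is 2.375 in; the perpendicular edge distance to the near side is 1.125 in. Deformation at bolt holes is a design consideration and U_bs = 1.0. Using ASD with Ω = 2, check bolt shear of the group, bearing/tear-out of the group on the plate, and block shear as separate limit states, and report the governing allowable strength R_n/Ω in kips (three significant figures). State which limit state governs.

34.3 kips (block shear governs)

Bolt shear: A_b = π·0.75²/4 = 0.4418 in²; R_n = 84 × 0.4418 × 3 × 1 = 111.3 kips → 111.3 / 2 = 55.7 kips.
Bearing: edge l_c = 1.469, r_n = 38.33 kips; interior l_c = 1.562, r_n = 39.15 kips; R_n = 38.33 + 2·39.15 = 116.6 kips → 58.3 kips.
Block shear: A_gv = 2.484, A_nv = 1.664, A_nt = 0.2578 in²; R_n = min(0.6F_uA_nv, 0.6F_yA_gv) + U_bs·F_u·A_nt = 68.62 kips → 34.3 kips.
Block shear governs: 34.3 kips.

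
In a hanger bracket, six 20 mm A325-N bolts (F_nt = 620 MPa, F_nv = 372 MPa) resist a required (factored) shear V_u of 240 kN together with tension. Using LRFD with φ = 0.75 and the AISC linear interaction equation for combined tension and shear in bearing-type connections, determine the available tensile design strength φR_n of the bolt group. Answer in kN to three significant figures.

A_b = π·20²/4 = 314.2 mm²; f_rv = 240 × 1000 / (6 × 314.2) = 127.3 MPa.
F'_nt = 1.3 F_nt − (F_nt / φF_nv) f_rv = 1.3·620 − (620/(0.75·372))·127.3 = 523.1 MPa, capped at F_nt → F'_nt = 523.1 MPa.
R_n = F'_nt · A_b · n = 523.1 × 314.2 × 6 / 1000 = 985.9 kN.
Design strength φR_n = 0.75 × 985.9 = 739 kN.

739 kN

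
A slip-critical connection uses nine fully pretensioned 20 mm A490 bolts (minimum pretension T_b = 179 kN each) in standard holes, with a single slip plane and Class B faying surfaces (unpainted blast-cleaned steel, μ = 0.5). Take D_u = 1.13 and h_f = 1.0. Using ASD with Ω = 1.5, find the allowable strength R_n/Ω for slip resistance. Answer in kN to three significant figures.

R_n = μ · D_u · h_f · T_b · n_s · n_b = 0.5 × 1.13 × 1.0 × 179 × 1 × 9 = 910.2 kN.
Allowable strength R_n/Ω = 910.2 / 1.5 = 607 kN.

607 kN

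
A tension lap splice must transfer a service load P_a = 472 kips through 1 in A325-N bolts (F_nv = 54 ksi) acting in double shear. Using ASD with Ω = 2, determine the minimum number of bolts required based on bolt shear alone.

A_b = π·1²/4 = 0.7854 in².
Per-bolt allowable strength R_n/Ω = 54 × 0.7854 × 2 / 2 = 42.41 kips.
n ≥ 472 / 42.41 = 11.13 → use 12 bolts.

12 bolts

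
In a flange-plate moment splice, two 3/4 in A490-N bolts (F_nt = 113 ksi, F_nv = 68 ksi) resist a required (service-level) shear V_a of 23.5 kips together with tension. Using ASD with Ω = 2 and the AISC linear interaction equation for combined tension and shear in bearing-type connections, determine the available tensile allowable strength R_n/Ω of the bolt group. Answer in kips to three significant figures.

A_b = π·0.75²/4 = 0.4418 in²; f_rv = 23.5 / (2 × 0.4418) = 26.6 ksi.
F'_nt = 1.3 F_nt − (Ω F_nt / F_nv) f_rv = 1.3·113 − (2·113/68)·26.6 = 58.51 ksi, capped at F_nt → F'_nt = 58.51 ksi.
R_n = F'_nt · A_b · n = 58.51 × 0.4418 × 2 = 51.69 kips.
Allowable strength R_n/Ω = 51.69 / 2 = 25.8 kips.

25.8 kips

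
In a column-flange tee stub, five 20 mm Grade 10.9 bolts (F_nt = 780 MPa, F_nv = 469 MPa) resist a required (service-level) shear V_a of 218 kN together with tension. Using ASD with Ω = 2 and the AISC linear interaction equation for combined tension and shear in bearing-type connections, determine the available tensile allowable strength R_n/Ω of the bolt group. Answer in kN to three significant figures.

434 kN

A_b = π·20²/4 = 314.2 mm²; f_rv = 218 × 1000 / (5 × 314.2) = 138.8 MPa.
F'_nt = 1.3 F_nt − (Ω F_nt / F_nv) f_rv = 1.3·780 − (2·780/469)·138.8 = 552.4 MPa, capped at F_nt → F'_nt = 552.4 MPa.
R_n = F'_nt · A_b · n = 552.4 × 314.2 × 5 / 1000 = 867.7 kN.
Allowable strength R_n/Ω = 867.7 / 2 = 434 kN.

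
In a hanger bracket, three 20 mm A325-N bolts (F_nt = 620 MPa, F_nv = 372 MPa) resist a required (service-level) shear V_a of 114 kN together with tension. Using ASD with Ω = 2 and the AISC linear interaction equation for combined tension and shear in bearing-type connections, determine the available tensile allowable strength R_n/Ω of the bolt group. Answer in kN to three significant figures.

190 kN

A_b = π·20²/4 = 314.2 mm²; f_rv = 114 × 1000 / (3 × 314.2) = 121 MPa.
F'_nt = 1.3 F_nt − (Ω F_nt / F_nv) f_rv = 1.3·620 − (2·620/372)·121 = 402.8 MPa, capped at F_nt → F'_nt = 402.8 MPa.
R_n = F'_nt · A_b · n = 402.8 × 314.2 × 3 / 1000 = 379.6 kN.
Allowable strength R_n/Ω = 379.6 / 2 = 190 kN.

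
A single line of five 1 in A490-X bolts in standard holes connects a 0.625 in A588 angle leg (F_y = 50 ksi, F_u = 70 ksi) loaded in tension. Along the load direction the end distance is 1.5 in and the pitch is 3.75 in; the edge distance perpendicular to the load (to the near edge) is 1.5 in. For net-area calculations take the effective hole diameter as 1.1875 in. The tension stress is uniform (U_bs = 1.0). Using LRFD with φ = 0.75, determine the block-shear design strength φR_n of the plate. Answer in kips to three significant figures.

Shear plane L_v = 1.5 + 4·3.75 = 16.5 in; A_gv = 16.5 × 0.625 = 10.31 in².
A_nv = (16.5 − 4.5·1.1875) × 0.625 = 6.973 in².
A_nt = (1.5 − 0.5·1.1875) × 0.625 = 0.5664 in².
0.6 F_u A_nv = 292.9 kips; 0.6 F_y A_gv = 309.4 kips → shear rupture governs the shear term.
R_n = 292.9 + 1.0 × 70 × 0.5664 = 332.5 kips.
Design strength φR_n = 0.75 × 332.5 = 249 kips.

249 kips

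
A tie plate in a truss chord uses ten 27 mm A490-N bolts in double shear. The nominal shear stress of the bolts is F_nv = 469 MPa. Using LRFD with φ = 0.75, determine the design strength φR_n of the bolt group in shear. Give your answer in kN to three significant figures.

4030 kN

A_b = π × 27² / 4 = 572.6 mm².
R_n = F_nv · A_b · n · n_s = 469 × 572.6 × 10 × 2 / 1000 = 5371 kN.
Design strength φR_n = 0.75 × 5371 = 4030 kN.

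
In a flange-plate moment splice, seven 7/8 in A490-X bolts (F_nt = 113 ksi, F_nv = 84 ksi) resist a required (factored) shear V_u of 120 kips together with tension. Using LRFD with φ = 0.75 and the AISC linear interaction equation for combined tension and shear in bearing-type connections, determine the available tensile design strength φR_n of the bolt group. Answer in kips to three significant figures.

302 kips

A_b = π·0.875²/4 = 0.6013 in²; f_rv = 120 / (7 × 0.6013) = 28.51 ksi.
F'_nt = 1.3 F_nt − (F_nt / φF_nv) f_rv = 1.3·113 − (113/(0.75·84))·28.51 = 95.77 ksi, capped at F_nt → F'_nt = 95.77 ksi.
R_n = F'_nt · A_b · n = 95.77 × 0.6013 × 7 = 403.1 kips.
Design strength φR_n = 0.75 × 403.1 = 302 kips.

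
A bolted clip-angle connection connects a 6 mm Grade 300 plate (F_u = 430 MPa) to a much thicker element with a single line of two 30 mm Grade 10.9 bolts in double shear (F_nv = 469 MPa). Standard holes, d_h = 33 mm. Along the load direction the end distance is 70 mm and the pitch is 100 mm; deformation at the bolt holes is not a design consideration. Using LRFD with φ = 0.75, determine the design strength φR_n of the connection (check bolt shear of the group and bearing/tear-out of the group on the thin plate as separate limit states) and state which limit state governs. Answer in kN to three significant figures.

329 kN (bearing governs)

Bolt shear: A_b = π·30²/4 = 706.9 mm²; R_n = 469 × 706.9 × 2 × 2 / 1000 = 1326 kN → 0.75 × 1326 = 995 kN.
Bearing (1.5 l_c t F_u ≤ 3.0 d t F_u): upper limit = 3.0·30·6·430 / 1000 = 232.2 kN.
  Edge l_c = 70 − 33/2 = 53.5 → r_n = 207 kN; interior l_c = 100 − 33 = 67 → r_n = 232.2 kN.
  R_n,bearing = 1·207 + 1·232.2 = 439.2 kN → 0.75 × 439.2 = 329 kN.
Bearing governs: 329 kN.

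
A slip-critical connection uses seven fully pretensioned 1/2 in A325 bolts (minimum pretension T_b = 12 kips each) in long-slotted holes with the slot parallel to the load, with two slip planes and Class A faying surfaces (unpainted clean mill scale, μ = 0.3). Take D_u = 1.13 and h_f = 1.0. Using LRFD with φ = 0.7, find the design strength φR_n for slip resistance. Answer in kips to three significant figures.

R_n = μ · D_u · h_f · T_b · n_s · n_b = 0.3 × 1.13 × 1.0 × 12 × 2 × 7 = 56.95 kips.
Design strength φR_n = 0.7 × 56.95 = 39.9 kips.

39.9 kips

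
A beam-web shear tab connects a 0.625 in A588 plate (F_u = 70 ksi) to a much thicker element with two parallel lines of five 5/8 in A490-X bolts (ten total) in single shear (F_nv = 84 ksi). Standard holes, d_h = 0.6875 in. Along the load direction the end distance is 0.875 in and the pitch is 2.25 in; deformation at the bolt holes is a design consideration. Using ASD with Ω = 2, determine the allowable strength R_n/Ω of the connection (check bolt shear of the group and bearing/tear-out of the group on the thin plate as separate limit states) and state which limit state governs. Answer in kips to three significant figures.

129 kips (bolt shear governs)

Bolt shear: A_b = π·0.625²/4 = 0.3068 in²; R_n = 84 × 0.3068 × 10 × 1 = 257.7 kips → 257.7 / 2 = 129 kips.
Bearing (1.2 l_c t F_u ≤ 2.4 d t F_u): upper limit = 2.4·0.625·0.625·70 = 65.62 kips.
  Edge l_c = 0.875 − 0.6875/2 = 0.5312 → r_n = 27.89 kips; interior l_c = 2.25 − 0.6875 = 1.562 → r_n = 65.62 kips.
  R_n,bearing = 2·27.89 + 8·65.62 = 580.8 kips → 580.8 / 2 = 290 kips.
Bolt shear governs: 129 kips.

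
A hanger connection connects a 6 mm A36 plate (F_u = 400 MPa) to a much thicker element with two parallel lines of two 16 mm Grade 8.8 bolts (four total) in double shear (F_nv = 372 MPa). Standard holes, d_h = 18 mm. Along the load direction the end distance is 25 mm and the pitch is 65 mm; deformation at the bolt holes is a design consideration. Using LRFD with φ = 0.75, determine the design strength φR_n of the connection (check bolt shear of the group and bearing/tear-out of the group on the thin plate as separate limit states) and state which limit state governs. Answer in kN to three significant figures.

207 kN (bearing governs)

Bolt shear: A_b = π·16²/4 = 201.1 mm²; R_n = 372 × 201.1 × 4 × 2 / 1000 = 598.4 kN → 0.75 × 598.4 = 449 kN.
Bearing (1.2 l_c t F_u ≤ 2.4 d t F_u): upper limit = 2.4·16·6·400 / 1000 = 92.16 kN.
  Edge l_c = 25 − 18/2 = 16 → r_n = 46.08 kN; interior l_c = 65 − 18 = 47 → r_n = 92.16 kN.
  R_n,bearing = 2·46.08 + 2·92.16 = 276.5 kN → 0.75 × 276.5 = 207 kN.
Bearing governs: 207 kN.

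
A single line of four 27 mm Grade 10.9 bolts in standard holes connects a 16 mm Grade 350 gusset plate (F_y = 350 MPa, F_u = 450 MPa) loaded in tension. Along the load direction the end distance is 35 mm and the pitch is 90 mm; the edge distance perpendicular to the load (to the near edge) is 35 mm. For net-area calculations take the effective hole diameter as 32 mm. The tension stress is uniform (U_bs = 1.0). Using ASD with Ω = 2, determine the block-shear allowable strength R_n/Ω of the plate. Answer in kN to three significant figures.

Shear plane L_v = 35 + 3·90 = 305 mm; A_gv = 305 × 16 = 4880 mm².
A_nv = (305 − 3.5·32) × 16 = 3088 mm².
A_nt = (35 − 0.5·32) × 16 = 304 mm².
0.6 F_u A_nv = 833.8 kN; 0.6 F_y A_gv = 1025 kN → shear rupture governs the shear term.
R_n = 833.8 + 1.0 × 450 × 304 / 1000 = 970.6 kN.
Allowable strength R_n/Ω = 970.6 / 2 = 485 kN.

485 kN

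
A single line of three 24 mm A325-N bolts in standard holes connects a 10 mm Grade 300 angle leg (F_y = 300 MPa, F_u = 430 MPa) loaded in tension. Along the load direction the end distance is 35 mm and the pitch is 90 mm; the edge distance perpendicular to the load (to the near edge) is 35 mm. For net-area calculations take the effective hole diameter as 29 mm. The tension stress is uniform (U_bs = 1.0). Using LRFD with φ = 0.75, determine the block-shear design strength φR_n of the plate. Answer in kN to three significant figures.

Shear plane L_v = 35 + 2·90 = 215 mm; A_gv = 215 × 10 = 2150 mm².
A_nv = (215 − 2.5·29) × 10 = 1425 mm².
A_nt = (35 − 0.5·29) × 10 = 205 mm².
0.6 F_u A_nv = 367.7 kN; 0.6 F_y A_gv = 387 kN → shear rupture governs the shear term.
R_n = 367.7 + 1.0 × 430 × 205 / 1000 = 455.8 kN.
Design strength φR_n = 0.75 × 455.8 = 342 kN.

342 kN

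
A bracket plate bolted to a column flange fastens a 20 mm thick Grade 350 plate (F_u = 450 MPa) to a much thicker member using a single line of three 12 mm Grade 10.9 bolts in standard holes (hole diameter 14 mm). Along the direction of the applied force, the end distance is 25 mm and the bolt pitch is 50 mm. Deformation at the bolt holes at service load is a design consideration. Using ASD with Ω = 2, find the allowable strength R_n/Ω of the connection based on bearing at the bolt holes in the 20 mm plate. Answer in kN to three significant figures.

Per bolt r_n = 1.2 l_c t F_u ≤ 2.4 d t F_u; upper limit = 2.4 × 12 × 20 × 450 / 1000 = 259.2 kN.
Edge bolt: l_c = 25 − 14/2 = 18 mm → 1.2 × 18 × 20 × 450 / 1000 = 194.4 → r_n = 194.4 kN.
Interior bolts: l_c = 50 − 14 = 36 mm → 1.2 × 36 × 20 × 450 / 1000 = 388.8 → r_n = 259.2 kN.
R_n = 1 × 194.4 + 2 × 259.2 = 712.8 kN.
Allowable strength R_n/Ω = 712.8 / 2 = 356 kN.

356 kN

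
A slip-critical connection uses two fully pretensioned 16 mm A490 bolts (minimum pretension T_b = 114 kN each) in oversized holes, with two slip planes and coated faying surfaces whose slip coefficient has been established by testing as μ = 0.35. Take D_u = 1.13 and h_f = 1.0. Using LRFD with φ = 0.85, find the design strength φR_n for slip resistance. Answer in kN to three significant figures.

R_n = μ · D_u · h_f · T_b · n_s · n_b = 0.35 × 1.13 × 1.0 × 114 × 2 × 2 = 180.3 kN.
Design strength φR_n = 0.85 × 180.3 = 153 kN.

153 kN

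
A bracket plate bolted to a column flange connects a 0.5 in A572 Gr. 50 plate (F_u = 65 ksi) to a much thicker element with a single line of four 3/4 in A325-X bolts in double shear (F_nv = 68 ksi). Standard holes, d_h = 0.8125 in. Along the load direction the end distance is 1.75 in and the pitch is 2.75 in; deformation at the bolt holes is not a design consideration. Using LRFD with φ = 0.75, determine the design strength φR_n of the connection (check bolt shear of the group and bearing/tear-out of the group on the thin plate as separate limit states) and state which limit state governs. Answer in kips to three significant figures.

Bolt shear: A_b = π·0.75²/4 = 0.4418 in²; R_n = 68 × 0.4418 × 4 × 2 = 240.3 kips → 0.75 × 240.3 = 180 kips.
Bearing (1.5 l_c t F_u ≤ 3.0 d t F_u): upper limit = 3.0·0.75·0.5·65 = 73.12 kips.
  Edge l_c = 1.75 − 0.8125/2 = 1.344 → r_n = 65.51 kips; interior l_c = 2.75 − 0.8125 = 1.938 → r_n = 73.12 kips.
  R_n,bearing = 1·65.51 + 3·73.12 = 284.9 kips → 0.75 × 284.9 = 214 kips.
Bolt shear governs: 180 kips.

180 kips (bolt shear governs)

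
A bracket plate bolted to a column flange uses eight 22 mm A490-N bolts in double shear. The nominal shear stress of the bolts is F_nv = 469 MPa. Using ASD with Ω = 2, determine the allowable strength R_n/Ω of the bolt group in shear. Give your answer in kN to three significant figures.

1430 kN

A_b = π × 22² / 4 = 380.1 mm².
R_n = F_nv · A_b · n · n_s = 469 × 380.1 × 8 × 2 / 1000 = 2853 kN.
Allowable strength R_n/Ω = 2853 / 2 = 1430 kN.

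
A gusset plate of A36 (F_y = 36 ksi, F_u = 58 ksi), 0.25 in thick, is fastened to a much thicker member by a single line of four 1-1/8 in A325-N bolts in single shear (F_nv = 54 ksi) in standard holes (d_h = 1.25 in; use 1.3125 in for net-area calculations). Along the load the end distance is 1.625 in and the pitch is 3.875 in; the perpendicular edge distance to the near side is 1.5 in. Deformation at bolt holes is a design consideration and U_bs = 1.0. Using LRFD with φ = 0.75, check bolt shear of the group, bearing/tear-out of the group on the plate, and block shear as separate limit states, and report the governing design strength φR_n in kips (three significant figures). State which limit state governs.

Bolt shear: A_b = π·1.125²/4 = 0.994 in²; R_n = 54 × 0.994 × 4 × 1 = 214.7 kips → 0.75 × 214.7 = 161 kips.
Bearing: edge l_c = 1, r_n = 17.4 kips; interior l_c = 2.625, r_n = 39.15 kips; R_n = 17.4 + 3·39.15 = 134.8 kips → 101 kips.
Block shear: A_gv = 3.312, A_nv = 2.164, A_nt = 0.2109 in²; R_n = min(0.6F_uA_nv, 0.6F_yA_gv) + U_bs·F_u·A_nt = 83.78 kips → 62.8 kips.
Block shear governs: 62.8 kips.

62.8 kips (block shear governs)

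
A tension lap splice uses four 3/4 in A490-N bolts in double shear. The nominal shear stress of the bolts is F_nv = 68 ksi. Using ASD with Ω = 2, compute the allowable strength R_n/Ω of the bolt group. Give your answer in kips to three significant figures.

120 kips

A_b = π × 0.75² / 4 = 0.4418 in².
R_n = F_nv · A_b · n · n_s = 68 × 0.4418 × 4 × 2 = 240.3 kips.
Allowable strength R_n/Ω = 240.3 / 2 = 120 kips.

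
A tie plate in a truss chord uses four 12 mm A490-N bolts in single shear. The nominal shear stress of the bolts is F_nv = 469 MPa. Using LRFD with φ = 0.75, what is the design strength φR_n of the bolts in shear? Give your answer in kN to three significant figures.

159 kN

A_b = π × 12² / 4 = 113.1 mm².
R_n = F_nv · A_b · n · n_s = 469 × 113.1 × 4 × 1 / 1000 = 212.2 kN.
Design strength φR_n = 0.75 × 212.2 = 159 kN.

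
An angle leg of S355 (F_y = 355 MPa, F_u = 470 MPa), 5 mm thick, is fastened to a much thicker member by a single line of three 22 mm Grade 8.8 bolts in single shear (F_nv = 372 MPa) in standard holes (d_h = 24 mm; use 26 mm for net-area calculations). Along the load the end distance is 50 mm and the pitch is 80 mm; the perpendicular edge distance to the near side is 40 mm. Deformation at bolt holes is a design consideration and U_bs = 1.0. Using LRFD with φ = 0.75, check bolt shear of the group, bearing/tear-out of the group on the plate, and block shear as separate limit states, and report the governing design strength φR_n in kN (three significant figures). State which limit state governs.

Bolt shear: A_b = π·22²/4 = 380.1 mm²; R_n = 372 × 380.1 × 3 × 1 / 1000 = 424.2 kN → 0.75 × 424.2 = 318 kN.
Bearing: edge l_c = 38, r_n = 107.2 kN; interior l_c = 56, r_n = 124.1 kN; R_n = 107.2 + 2·124.1 = 355.3 kN → 266 kN.
Block shear: A_gv = 1050, A_nv = 725, A_nt = 135 mm²; R_n = min(0.6F_uA_nv, 0.6F_yA_gv) + U_bs·F_u·A_nt = 267.9 kN → 201 kN.
Block shear governs: 201 kN.

201 kN (block shear governs)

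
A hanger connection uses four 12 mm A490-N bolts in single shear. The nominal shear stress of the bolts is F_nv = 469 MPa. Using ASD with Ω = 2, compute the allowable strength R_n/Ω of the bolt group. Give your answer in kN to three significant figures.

A_b = π × 12² / 4 = 113.1 mm².
R_n = F_nv · A_b · n · n_s = 469 × 113.1 × 4 × 1 / 1000 = 212.2 kN.
Allowable strength R_n/Ω = 212.2 / 2 = 106 kN.

106 kN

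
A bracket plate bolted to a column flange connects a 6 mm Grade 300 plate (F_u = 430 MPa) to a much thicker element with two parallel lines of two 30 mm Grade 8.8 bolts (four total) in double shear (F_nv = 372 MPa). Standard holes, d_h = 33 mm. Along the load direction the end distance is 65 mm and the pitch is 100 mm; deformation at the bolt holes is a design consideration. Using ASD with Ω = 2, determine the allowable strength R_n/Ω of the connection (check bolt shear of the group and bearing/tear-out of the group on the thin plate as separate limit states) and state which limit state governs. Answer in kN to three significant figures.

336 kN (bearing governs)

Bolt shear: A_b = π·30²/4 = 706.9 mm²; R_n = 372 × 706.9 × 4 × 2 / 1000 = 2104 kN → 2104 / 2 = 1050 kN.
Bearing (1.2 l_c t F_u ≤ 2.4 d t F_u): upper limit = 2.4·30·6·430 / 1000 = 185.8 kN.
  Edge l_c = 65 − 33/2 = 48.5 → r_n = 150.2 kN; interior l_c = 100 − 33 = 67 → r_n = 185.8 kN.
  R_n,bearing = 2·150.2 + 2·185.8 = 671.8 kN → 671.8 / 2 = 336 kN.
Bearing governs: 336 kN.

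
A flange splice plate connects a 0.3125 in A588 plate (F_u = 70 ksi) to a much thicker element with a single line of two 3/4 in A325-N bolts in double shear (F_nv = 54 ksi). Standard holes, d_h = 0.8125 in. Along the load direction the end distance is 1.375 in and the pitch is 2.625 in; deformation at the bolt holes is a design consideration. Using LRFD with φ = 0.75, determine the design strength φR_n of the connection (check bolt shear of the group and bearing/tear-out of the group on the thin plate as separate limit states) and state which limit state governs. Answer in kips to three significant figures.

48.6 kips (bearing governs)

Bolt shear: A_b = π·0.75²/4 = 0.4418 in²; R_n = 54 × 0.4418 × 2 × 2 = 95.43 kips → 0.75 × 95.43 = 71.6 kips.
Bearing (1.2 l_c t F_u ≤ 2.4 d t F_u): upper limit = 2.4·0.75·0.3125·70 = 39.38 kips.
  Edge l_c = 1.375 − 0.8125/2 = 0.9688 → r_n = 25.43 kips; interior l_c = 2.625 − 0.8125 = 1.812 → r_n = 39.38 kips.
  R_n,bearing = 1·25.43 + 1·39.38 = 64.8 kips → 0.75 × 64.8 = 48.6 kips.
Bearing governs: 48.6 kips.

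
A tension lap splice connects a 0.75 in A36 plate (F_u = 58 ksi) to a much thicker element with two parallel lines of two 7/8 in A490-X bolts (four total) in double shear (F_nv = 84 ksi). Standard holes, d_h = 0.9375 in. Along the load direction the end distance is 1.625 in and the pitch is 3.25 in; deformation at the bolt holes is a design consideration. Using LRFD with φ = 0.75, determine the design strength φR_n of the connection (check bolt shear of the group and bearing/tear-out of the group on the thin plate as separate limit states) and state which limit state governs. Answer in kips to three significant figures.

Bolt shear: A_b = π·0.875²/4 = 0.6013 in²; R_n = 84 × 0.6013 × 4 × 2 = 404.1 kips → 0.75 × 404.1 = 303 kips.
Bearing (1.2 l_c t F_u ≤ 2.4 d t F_u): upper limit = 2.4·0.875·0.75·58 = 91.35 kips.
  Edge l_c = 1.625 − 0.9375/2 = 1.156 → r_n = 60.36 kips; interior l_c = 3.25 − 0.9375 = 2.312 → r_n = 91.35 kips.
  R_n,bearing = 2·60.36 + 2·91.35 = 303.4 kips → 0.75 × 303.4 = 228 kips.
Bearing governs: 228 kips.

228 kips (bearing governs)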